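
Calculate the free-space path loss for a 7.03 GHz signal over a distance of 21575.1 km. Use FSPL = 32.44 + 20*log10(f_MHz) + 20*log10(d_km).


f = 7.03 GHz = 7030.0000 MHz
d = 21575.1 km
FSPL = 32.44 + 20*log10(7030.0000) + 20*log10(21575.1)
FSPL = 32.44 + 76.9391 + 86.6791
FSPL = 196.0582 dB

196.0582 dB


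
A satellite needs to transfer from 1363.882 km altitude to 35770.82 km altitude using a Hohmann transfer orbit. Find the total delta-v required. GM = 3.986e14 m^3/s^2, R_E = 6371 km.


r1 = 7734.8820 km = 7.734882e+06 m
r2 = 42141.8200 km = 4.214182e+07 m
dv1 = sqrt(mu/r1)*(sqrt(2*r2/(r1+r2)) - 1) = 2153.1480 m/s
dv2 = sqrt(mu/r2)*(1 - sqrt(2*r1/(r1+r2))) = 1362.6802 m/s
total dv = |dv1| + |dv2| = 2153.1480 + 1362.6802 = 3515.8282 m/s = 3.5158 km/s

3.5158 km/s


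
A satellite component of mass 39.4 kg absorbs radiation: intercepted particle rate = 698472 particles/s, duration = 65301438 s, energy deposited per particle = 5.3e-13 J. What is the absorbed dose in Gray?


Total energy deposited = rate * time * E_per
  = 698472 * 65301438 * 5.3e-13 = 24.1739 J
Dose = E_total / mass = 24.1739 / 39.4
Dose = 0.613552 Gy

0.6136 Gy


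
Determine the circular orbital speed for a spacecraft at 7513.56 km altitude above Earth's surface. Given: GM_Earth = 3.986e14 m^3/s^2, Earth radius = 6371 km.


r = R_E + alt = 6371.0 + 7513.56 = 13884.5600 km = 1.388456e+07 m
v = sqrt(mu/r) = sqrt(3.986e14 / 1.388456e+07) = 5357.9985 m/s = 5.3580 km/s

5.3580 km/s


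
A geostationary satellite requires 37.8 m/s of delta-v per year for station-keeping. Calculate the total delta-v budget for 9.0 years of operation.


dV = rate * years = 37.8 * 9.0
dV = 340.2000 m/s

340.2000 m/s


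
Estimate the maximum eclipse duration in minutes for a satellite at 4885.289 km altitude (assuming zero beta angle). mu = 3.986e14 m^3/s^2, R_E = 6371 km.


r = 11256.2890 km
T = 198.0856 min
Eclipse fraction = arcsin(R_E/r)/pi = arcsin(6371.0000/11256.2890)/pi
= arcsin(0.5659947)/pi = 0.1915077
Eclipse duration = 0.1915077 * 198.0856 = 37.9349 min

37.9349 minutes


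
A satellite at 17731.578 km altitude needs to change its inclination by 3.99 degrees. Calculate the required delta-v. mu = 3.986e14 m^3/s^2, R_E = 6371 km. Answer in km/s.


r = 24102.5780 km = 2.4102578e+07 m
V = sqrt(mu/r) = 4066.6510 m/s
di = 3.99 deg = 0.06963864 rad
dV = 2*V*sin(di/2) = 2*4066.6510*sin(0.03481932)
dV = 283.1388 m/s = 0.2831388 km/s

0.2831 km/s


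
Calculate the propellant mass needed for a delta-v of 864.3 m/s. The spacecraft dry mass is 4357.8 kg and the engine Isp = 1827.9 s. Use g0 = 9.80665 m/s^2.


ve = Isp * g0 = 1827.9 * 9.80665 = 17925.575535 m/s
mass ratio = exp(dv/ve) = exp(864.3/17925.575535) = 1.04939733
m_prop = m_dry * (mr - 1) = 4357.8 * (1.04939733 - 1)
m_prop = 215.2637 kg

215.2637 kg


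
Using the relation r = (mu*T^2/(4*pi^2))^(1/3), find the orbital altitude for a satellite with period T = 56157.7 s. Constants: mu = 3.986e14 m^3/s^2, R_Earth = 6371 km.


T = 56157.7 s
r = (mu*T^2/(4*pi^2))^(1/3) = (3.986e14 * 56157.7^2 / (4*pi^2))^(1/3)
r = 3.1695582e+07 m = 31695.5818 km
alt = r - R_E = 31695.5818 - 6371 = 25324.5818 km

25324.5818 km


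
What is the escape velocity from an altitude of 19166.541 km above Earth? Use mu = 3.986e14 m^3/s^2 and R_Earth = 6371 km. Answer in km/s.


r = 6371.0 + 19166.541 = 25537.5410 km = 2.5537541e+07 m
v_esc = sqrt(2*mu/r) = sqrt(2*3.986e14 / 2.5537541e+07)
v_esc = 5587.1986 m/s = 5.5872 km/s

5.5872 km/s


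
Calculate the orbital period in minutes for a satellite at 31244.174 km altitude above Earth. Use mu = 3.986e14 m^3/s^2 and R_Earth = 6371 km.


r = 37615.1740 km = 3.7615174e+07 m
T = 2*pi*sqrt(r^3/mu) = 2*pi*sqrt(5.3221759e+22 / 3.986e14)
T = 72603.2119 s = 1210.0535 min

1210.0535 minutes


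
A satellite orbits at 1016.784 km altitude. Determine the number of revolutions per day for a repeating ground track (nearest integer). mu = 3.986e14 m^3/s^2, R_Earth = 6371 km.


r = 7.387784e+06 m
T = 2*pi*sqrt(r^3/mu) = 6319.4969 s = 105.3249 min
revs/day = 1440 / 105.3249 = 13.6720
Rounded: 14 revolutions per day

14 revolutions per day


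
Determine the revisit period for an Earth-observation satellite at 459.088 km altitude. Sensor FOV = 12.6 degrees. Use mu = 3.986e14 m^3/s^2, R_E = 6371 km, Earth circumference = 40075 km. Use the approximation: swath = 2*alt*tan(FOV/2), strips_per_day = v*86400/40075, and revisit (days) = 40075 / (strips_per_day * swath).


swath = 2*459.088*tan(0.1099557) = 101.3676 km
v = sqrt(mu/r) = 7639.3340 m/s = 7.6393 km/s
strips/day = v*86400/40075 = 7.6393*86400/40075 = 16.4701
coverage/day = strips * swath = 16.4701 * 101.3676 = 1669.5321 km
revisit = 40075 / 1669.5321 = 24.0037 days

24.0037 days


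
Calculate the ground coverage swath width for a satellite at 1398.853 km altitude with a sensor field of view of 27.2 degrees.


FOV = 27.2 deg = 0.4747296 rad
swath = 2 * alt * tan(FOV/2) = 2 * 1398.853 * tan(0.2373648)
swath = 2 * 1398.853 * 0.2419255
swath = 676.8363 km

676.8363 km


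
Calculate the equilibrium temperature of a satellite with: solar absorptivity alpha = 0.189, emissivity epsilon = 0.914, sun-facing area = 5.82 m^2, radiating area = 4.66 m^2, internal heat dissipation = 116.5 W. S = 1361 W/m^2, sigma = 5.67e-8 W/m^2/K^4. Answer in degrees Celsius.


Numerator = alpha*S*A_sun + Q_int = 0.189*1361*5.82 + 116.5 = 1613.5728 W
Denominator = eps*sigma*A_rad = 0.914*5.67e-8*4.66 = 2.4149891e-07 W/K^4
T^4 = 6.681491e+09 K^4
T = 285.9028 K = 12.7528 C

12.7528 degrees Celsius


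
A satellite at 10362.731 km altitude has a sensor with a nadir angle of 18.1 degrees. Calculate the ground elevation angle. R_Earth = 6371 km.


r = R_E + alt = 16733.7310 km
Law of sines in the satellite / Earth-center / ground-point triangle:
  sin(nadir)/R_E = sin(90 + el)/r  =>  cos(el) = (r/R_E)*sin(nadir)
cos(el) = (16733.7310 / 6371.0000) * sin(18.1 deg) = 0.8160062
el = arccos(0.8160062) = 35.3130 deg
(Earth-central angle = 90 - nadir - el = 36.5870 deg)

35.3130 degrees


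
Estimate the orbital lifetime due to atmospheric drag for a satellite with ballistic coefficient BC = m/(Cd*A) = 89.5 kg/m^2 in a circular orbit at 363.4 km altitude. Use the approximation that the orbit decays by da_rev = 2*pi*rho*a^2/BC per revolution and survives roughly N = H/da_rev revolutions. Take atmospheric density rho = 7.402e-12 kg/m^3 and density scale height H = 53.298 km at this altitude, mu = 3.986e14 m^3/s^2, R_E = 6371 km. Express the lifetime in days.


a = R_E + alt = 6734.4000 km = 6.7344e+06 m
da_rev = 2*pi*rho*a^2/BC = 2*pi*7.402e-12*(6.7344e+06)^2/89.5 = 23.566969 m per revolution
N = H/da_rev = 53298.0000 m / 23.566969 m = 2261.5551 revolutions
P = 2*pi*sqrt(a^3/mu) = 5499.9607 s
lifetime = N*P = 2261.5551 * 5499.9607 = 1.2438464e+07 s = 143.9637 days

143.9637 days


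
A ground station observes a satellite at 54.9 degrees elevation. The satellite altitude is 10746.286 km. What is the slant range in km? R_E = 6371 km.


h = 10746.286 km, el = 54.9 deg
d = -R_E*sin(el) + sqrt((R_E*sin(el))^2 + 2*R_E*h + h^2)
d = -6371.0000*sin(0.9581858) + sqrt((6371.0000*0.8181497)^2 + 2*6371.0000*10746.286 + 10746.286^2)
d = 11508.2525 km

11508.2525 km


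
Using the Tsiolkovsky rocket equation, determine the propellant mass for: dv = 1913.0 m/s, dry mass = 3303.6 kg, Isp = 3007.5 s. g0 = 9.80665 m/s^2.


ve = Isp * g0 = 3007.5 * 9.80665 = 29493.499875 m/s
mass ratio = exp(dv/ve) = exp(1913.0/29493.499875) = 1.06701150
m_prop = m_dry * (mr - 1) = 3303.6 * (1.06701150 - 1)
m_prop = 221.3792 kg

221.3792 kg


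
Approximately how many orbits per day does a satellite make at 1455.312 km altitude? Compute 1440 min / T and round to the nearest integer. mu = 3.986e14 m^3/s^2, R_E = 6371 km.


r = 7.826312e+06 m
T = 2*pi*sqrt(r^3/mu) = 6890.4400 s = 114.8407 min
revs/day = 1440 / 114.8407 = 12.5391
Rounded: 13 revolutions per day

13 revolutions per day


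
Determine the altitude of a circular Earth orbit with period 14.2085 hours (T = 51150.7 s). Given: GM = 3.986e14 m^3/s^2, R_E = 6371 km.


T = 51150.7 s
r = (mu*T^2/(4*pi^2))^(1/3) = (3.986e14 * 51150.7^2 / (4*pi^2))^(1/3)
r = 2.9782438e+07 m = 29782.4376 km
alt = r - R_E = 29782.4376 - 6371 = 23411.4376 km

23411.4376 km


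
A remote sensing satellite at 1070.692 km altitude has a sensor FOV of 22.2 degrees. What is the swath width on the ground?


FOV = 22.2 deg = 0.3874631 rad
swath = 2 * alt * tan(FOV/2) = 2 * 1070.692 * tan(0.1937315)
swath = 2 * 1070.692 * 0.1961922
swath = 420.1228 km

420.1228 km


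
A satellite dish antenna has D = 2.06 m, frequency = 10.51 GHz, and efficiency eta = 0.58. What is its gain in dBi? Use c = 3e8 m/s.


lambda = c/f = 3e8 / 1.051e+10 = 0.02854424 m
G = eta*(pi*D/lambda)^2 = 0.58*(pi*2.06/0.02854424)^2
G = 29814.3333 (linear)
G = 10*log10(29814.3333) = 44.7443 dBi

44.7443 dBi


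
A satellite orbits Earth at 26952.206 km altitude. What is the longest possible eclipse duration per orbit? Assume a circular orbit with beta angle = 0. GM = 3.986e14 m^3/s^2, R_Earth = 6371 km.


r = 33323.2060 km
T = 1008.9744 min
Eclipse fraction = arcsin(R_E/r)/pi = arcsin(6371.0000/33323.2060)/pi
= arcsin(0.1911881)/pi = 0.06123404
Eclipse duration = 0.06123404 * 1008.9744 = 61.7836 min

61.7836 minutes


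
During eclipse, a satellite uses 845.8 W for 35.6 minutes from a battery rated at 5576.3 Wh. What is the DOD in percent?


E_used = P * t / 60 = 845.8 * 35.6 / 60 = 501.8413 Wh
DOD = E_used / E_total * 100 = 501.8413 / 5576.3 * 100
DOD = 8.9995 %

8.9995 %


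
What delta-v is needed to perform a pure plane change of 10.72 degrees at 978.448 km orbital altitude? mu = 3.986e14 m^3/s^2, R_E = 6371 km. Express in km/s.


r = 7349.4480 km = 7.349448e+06 m
V = sqrt(mu/r) = 7364.4664 m/s
di = 10.72 deg = 0.1870993 rad
dV = 2*V*sin(di/2) = 2*7364.4664*sin(0.09354965)
dV = 1375.8776 m/s = 1.3759 km/s

1.3759 km/s


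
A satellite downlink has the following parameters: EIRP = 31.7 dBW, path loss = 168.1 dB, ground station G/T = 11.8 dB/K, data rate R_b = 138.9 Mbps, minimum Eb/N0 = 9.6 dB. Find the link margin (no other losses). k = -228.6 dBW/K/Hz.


C/N0 = EIRP - FSPL + G/T - k = 31.7 - 168.1 + 11.8 - (-228.6)
C/N0 = 104.0000 dB-Hz
R_b = 138.9 Mbps = 1.389e+08 bps -> 10*log10(R_b) = 81.4270 dB-Hz
Eb/N0 = C/N0 - 10*log10(R_b) = 104.0000 - 81.4270 = 22.5730 dB
Margin = Eb/N0 - Eb/N0_req = 22.5730 - 9.6 = 12.9730 dB (link closes)

12.9730 dB


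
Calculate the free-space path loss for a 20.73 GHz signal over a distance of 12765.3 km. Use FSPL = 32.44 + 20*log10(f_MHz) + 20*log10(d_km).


f = 20.73 GHz = 20730.0000 MHz
d = 12765.3 km
FSPL = 32.44 + 20*log10(20730.0000) + 20*log10(12765.3)
FSPL = 32.44 + 86.3320 + 82.1206
FSPL = 200.8926 dB

200.8926 dB


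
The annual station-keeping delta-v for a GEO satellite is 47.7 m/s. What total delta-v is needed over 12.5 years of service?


dV = rate * years = 47.7 * 12.5
dV = 596.2500 m/s

596.2500 m/s


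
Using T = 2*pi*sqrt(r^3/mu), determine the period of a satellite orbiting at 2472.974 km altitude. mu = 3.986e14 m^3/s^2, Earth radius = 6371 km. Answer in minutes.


r = 8843.9740 km = 8.843974e+06 m
T = 2*pi*sqrt(r^3/mu) = 2*pi*sqrt(6.9173917e+20 / 3.986e14)
T = 8277.1801 s = 137.9530 min

137.9530 minutes


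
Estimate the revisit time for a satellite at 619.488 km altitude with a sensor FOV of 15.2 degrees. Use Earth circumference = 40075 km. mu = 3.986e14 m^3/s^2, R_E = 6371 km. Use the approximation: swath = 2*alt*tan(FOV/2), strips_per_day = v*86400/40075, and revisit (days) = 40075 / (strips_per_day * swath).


swath = 2*619.488*tan(0.132645) = 165.3147 km
v = sqrt(mu/r) = 7551.1813 m/s = 7.5512 km/s
strips/day = v*86400/40075 = 7.5512*86400/40075 = 16.2800
coverage/day = strips * swath = 16.2800 * 165.3147 = 2691.3276 km
revisit = 40075 / 2691.3276 = 14.8904 days

14.8904 days


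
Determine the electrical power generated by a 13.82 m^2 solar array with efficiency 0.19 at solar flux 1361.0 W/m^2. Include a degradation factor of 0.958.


P = area * eta * S * degradation
P = 13.82 * 0.19 * 1361.0 * 0.958
P = 3423.6178 W

3423.6178 W


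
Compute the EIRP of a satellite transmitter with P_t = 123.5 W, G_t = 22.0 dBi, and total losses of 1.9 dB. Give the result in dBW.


Pt = 123.5 W = 20.9167 dBW
EIRP = Pt_dBW + Gt - losses = 20.9167 + 22.0 - 1.9 = 41.0167 dBW

41.0167 dBW


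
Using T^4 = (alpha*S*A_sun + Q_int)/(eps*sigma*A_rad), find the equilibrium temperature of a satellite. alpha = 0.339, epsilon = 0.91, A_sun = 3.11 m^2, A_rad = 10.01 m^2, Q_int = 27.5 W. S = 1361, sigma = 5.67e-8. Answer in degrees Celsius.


Numerator = alpha*S*A_sun + Q_int = 0.339*1361*3.11 + 27.5 = 1462.3887 W
Denominator = eps*sigma*A_rad = 0.91*5.67e-8*10.01 = 5.1648597e-07 W/K^4
T^4 = 2.83142e+09 K^4
T = 230.6753 K = -42.4747 C

-42.4747 degrees Celsius


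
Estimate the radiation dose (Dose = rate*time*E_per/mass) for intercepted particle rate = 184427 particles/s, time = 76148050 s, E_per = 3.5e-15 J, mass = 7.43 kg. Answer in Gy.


Total energy deposited = rate * time * E_per
  = 184427 * 76148050 * 3.5e-15 = 0.04915315 J
Dose = E_total / mass = 0.04915315 / 7.43
Dose = 0.006615498 Gy

0.0066 Gy


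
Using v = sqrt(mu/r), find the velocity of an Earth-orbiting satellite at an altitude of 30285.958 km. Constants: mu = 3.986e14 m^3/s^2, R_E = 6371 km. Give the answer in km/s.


r = R_E + alt = 6371.0 + 30285.958 = 36656.9580 km = 3.6656958e+07 m
v = sqrt(mu/r) = sqrt(3.986e14 / 3.6656958e+07) = 3297.5428 m/s = 3.2975 km/s

3.2975 km/s


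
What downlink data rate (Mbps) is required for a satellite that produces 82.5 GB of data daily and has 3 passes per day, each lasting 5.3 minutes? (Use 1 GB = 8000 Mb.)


total contact time = 3 * 5.3 * 60 = 954.0000 s
data = 82.5 GB = 660000.0000 Mb
rate = 660000.0000 / 954.0000 = 691.8239 Mbps

691.8239 Mbps


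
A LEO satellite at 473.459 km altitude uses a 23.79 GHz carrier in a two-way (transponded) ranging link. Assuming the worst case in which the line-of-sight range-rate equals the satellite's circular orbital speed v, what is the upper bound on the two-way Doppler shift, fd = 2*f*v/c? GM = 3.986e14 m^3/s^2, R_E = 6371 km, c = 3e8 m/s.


r = 6.844459e+06 m
v = sqrt(mu/r) = 7631.3098 m/s (worst-case radial velocity)
f = 23.79 GHz = 2.379e+10 Hz
fd = 2*f*v/c = 2*2.379e+10*7631.3098/3.0e+08
fd = 1.2103257e+06 Hz

1.2103e+06 Hz


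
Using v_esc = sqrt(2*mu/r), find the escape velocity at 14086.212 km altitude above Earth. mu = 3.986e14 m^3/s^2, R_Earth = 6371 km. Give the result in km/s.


r = 6371.0 + 14086.212 = 20457.2120 km = 2.0457212e+07 m
v_esc = sqrt(2*mu/r) = sqrt(2*3.986e14 / 2.0457212e+07)
v_esc = 6242.5269 m/s = 6.2425 km/s

6.2425 km/s


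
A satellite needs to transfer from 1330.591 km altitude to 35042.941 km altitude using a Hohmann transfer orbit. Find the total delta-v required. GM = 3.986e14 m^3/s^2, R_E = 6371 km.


r1 = 7701.5910 km = 7.701591e+06 m
r2 = 41413.9410 km = 4.1413941e+07 m
dv1 = sqrt(mu/r1)*(sqrt(2*r2/(r1+r2)) - 1) = 2148.2422 m/s
dv2 = sqrt(mu/r2)*(1 - sqrt(2*r1/(r1+r2))) = 1365.0173 m/s
total dv = |dv1| + |dv2| = 2148.2422 + 1365.0173 = 3513.2595 m/s = 3.5133 km/s

3.5133 km/s


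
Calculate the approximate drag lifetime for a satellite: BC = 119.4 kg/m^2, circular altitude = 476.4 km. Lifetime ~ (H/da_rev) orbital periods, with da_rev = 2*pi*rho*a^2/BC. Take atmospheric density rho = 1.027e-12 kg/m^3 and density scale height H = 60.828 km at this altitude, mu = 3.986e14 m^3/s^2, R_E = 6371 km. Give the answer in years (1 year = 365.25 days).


a = R_E + alt = 6847.4000 km = 6.8474e+06 m
da_rev = 2*pi*rho*a^2/BC = 2*pi*1.027e-12*(6.8474e+06)^2/119.4 = 2.533946 m per revolution
N = H/da_rev = 60828.0000 m / 2.533946 m = 24005.2457 revolutions
P = 2*pi*sqrt(a^3/mu) = 5638.9698 s
lifetime = N*P = 24005.2457 * 5638.9698 = 1.3536486e+08 s = 1566.7229 days
years = 1566.7229 / 365.25 = 4.2895 years

4.2895 years


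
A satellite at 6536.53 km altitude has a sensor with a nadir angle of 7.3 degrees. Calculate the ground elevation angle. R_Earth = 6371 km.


r = R_E + alt = 12907.5300 km
Law of sines in the satellite / Earth-center / ground-point triangle:
  sin(nadir)/R_E = sin(90 + el)/r  =>  cos(el) = (r/R_E)*sin(nadir)
cos(el) = (12907.5300 / 6371.0000) * sin(7.3 deg) = 0.2574306
el = arccos(0.2574306) = 75.0823 deg
(Earth-central angle = 90 - nadir - el = 7.6177 deg)

75.0823 degrees


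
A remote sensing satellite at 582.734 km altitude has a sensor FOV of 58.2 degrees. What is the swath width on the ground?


FOV = 58.2 deg = 1.0158 rad
swath = 2 * alt * tan(FOV/2) = 2 * 582.734 * tan(0.5078908)
swath = 2 * 582.734 * 0.5565929
swath = 648.6912 km

648.6912 km


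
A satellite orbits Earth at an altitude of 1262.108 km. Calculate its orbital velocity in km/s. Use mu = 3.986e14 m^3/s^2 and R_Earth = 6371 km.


r = R_E + alt = 6371.0 + 1262.108 = 7633.1080 km = 7.633108e+06 m
v = sqrt(mu/r) = sqrt(3.986e14 / 7.633108e+06) = 7226.3326 m/s = 7.2263 km/s

7.2263 km/s


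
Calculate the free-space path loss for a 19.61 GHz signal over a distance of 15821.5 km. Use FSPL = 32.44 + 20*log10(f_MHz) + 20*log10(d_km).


f = 19.61 GHz = 19610.0000 MHz
d = 15821.5 km
FSPL = 32.44 + 20*log10(19610.0000) + 20*log10(15821.5)
FSPL = 32.44 + 85.8496 + 83.9850
FSPL = 202.2745 dB

202.2745 dB


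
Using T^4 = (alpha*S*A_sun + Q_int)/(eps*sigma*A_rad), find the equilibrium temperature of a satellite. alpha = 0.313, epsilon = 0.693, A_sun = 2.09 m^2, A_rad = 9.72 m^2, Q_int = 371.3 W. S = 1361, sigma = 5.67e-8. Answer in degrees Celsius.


Numerator = alpha*S*A_sun + Q_int = 0.313*1361*2.09 + 371.3 = 1261.6254 W
Denominator = eps*sigma*A_rad = 0.693*5.67e-8*9.72 = 3.8192893e-07 W/K^4
T^4 = 3.3032988e+09 K^4
T = 239.7380 K = -33.4120 C

-33.4120 degrees Celsius


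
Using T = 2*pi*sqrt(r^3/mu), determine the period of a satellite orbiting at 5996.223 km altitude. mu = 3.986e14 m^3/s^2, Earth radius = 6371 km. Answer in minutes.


r = 12367.2230 km = 1.2367223e+07 m
T = 2*pi*sqrt(r^3/mu) = 2*pi*sqrt(1.8915446e+21 / 3.986e14)
T = 13687.3543 s = 228.1226 min

228.1226 minutes


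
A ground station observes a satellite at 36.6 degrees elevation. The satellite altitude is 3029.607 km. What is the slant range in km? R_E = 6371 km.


h = 3029.607 km, el = 36.6 deg
d = -R_E*sin(el) + sqrt((R_E*sin(el))^2 + 2*R_E*h + h^2)
d = -6371.0000*sin(0.6387905) + sqrt((6371.0000*0.5962249)^2 + 2*6371.0000*3029.607 + 3029.607^2)
d = 4088.8300 km

4088.8300 km


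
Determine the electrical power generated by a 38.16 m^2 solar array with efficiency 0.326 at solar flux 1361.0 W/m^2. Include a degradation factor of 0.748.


P = area * eta * S * degradation
P = 38.16 * 0.326 * 1361.0 * 0.748
P = 12664.4312 W

12664.4312 W


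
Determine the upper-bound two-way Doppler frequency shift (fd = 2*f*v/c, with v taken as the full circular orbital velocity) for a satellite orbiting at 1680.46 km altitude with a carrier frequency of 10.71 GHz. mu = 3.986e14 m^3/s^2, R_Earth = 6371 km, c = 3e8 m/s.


r = 8.05146e+06 m
v = sqrt(mu/r) = 7036.0891 m/s (worst-case radial velocity)
f = 10.71 GHz = 1.071e+10 Hz
fd = 2*f*v/c = 2*1.071e+10*7036.0891/3.0e+08
fd = 502376.7582 Hz

502376.7582 Hz


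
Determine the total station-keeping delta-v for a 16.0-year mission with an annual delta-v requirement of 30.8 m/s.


dV = rate * years = 30.8 * 16.0
dV = 492.8000 m/s

492.8000 m/s


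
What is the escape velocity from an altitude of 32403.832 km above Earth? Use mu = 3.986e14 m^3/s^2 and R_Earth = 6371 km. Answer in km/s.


r = 6371.0 + 32403.832 = 38774.8320 km = 3.8774832e+07 m
v_esc = sqrt(2*mu/r) = sqrt(2*3.986e14 / 3.8774832e+07)
v_esc = 4534.2836 m/s = 4.5343 km/s

4.5343 km/s


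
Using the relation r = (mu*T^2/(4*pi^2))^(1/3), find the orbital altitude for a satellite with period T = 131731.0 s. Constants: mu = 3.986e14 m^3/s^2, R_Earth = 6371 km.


T = 131731.0 s
r = (mu*T^2/(4*pi^2))^(1/3) = (3.986e14 * 131731.0^2 / (4*pi^2))^(1/3)
r = 5.5956582e+07 m = 55956.5820 km
alt = r - R_E = 55956.5820 - 6371 = 49585.5820 km

49585.5820 km


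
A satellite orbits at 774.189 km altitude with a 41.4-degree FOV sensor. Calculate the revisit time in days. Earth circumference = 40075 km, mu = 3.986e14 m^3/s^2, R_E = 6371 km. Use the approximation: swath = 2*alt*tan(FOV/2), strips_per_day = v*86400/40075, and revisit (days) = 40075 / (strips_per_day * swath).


swath = 2*774.189*tan(0.3612832) = 585.0833 km
v = sqrt(mu/r) = 7468.9884 m/s = 7.4690 km/s
strips/day = v*86400/40075 = 7.4690*86400/40075 = 16.1028
coverage/day = strips * swath = 16.1028 * 585.0833 = 9421.4922 km
revisit = 40075 / 9421.4922 = 4.2536 days

4.2536 days


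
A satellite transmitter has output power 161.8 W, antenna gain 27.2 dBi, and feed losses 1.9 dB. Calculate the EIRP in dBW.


Pt = 161.8 W = 22.0898 dBW
EIRP = Pt_dBW + Gt - losses = 22.0898 + 27.2 - 1.9 = 47.3898 dBW

47.3898 dBW


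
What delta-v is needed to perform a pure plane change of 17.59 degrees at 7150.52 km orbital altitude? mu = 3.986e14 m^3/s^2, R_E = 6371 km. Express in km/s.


r = 13521.5200 km = 1.352152e+07 m
V = sqrt(mu/r) = 5429.4506 m/s
di = 17.59 deg = 0.3070034 rad
dV = 2*V*sin(di/2) = 2*5429.4506*sin(0.1535017)
dV = 1660.3216 m/s = 1.6603 km/s

1.6603 km/s


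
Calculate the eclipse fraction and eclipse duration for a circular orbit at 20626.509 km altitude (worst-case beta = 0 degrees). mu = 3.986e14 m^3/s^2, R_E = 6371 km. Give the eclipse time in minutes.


r = 26997.5090 km
T = 735.7758 min
Eclipse fraction = arcsin(R_E/r)/pi = arcsin(6371.0000/26997.5090)/pi
= arcsin(0.2359847)/pi = 0.07583154
Eclipse duration = 0.07583154 * 735.7758 = 55.7950 min

55.7950 minutes


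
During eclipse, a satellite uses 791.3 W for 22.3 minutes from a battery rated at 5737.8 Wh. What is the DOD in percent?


E_used = P * t / 60 = 791.3 * 22.3 / 60 = 294.0998 Wh
DOD = E_used / E_total * 100 = 294.0998 / 5737.8 * 100
DOD = 5.1257 %

5.1257 %


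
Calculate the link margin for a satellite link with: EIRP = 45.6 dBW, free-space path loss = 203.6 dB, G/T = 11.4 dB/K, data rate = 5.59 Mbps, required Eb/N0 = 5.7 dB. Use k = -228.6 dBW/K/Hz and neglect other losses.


C/N0 = EIRP - FSPL + G/T - k = 45.6 - 203.6 + 11.4 - (-228.6)
C/N0 = 82.0000 dB-Hz
R_b = 5.59 Mbps = 5.59e+06 bps -> 10*log10(R_b) = 67.4741 dB-Hz
Eb/N0 = C/N0 - 10*log10(R_b) = 82.0000 - 67.4741 = 14.5259 dB
Margin = Eb/N0 - Eb/N0_req = 14.5259 - 5.7 = 8.8259 dB (link closes)

8.8259 dB


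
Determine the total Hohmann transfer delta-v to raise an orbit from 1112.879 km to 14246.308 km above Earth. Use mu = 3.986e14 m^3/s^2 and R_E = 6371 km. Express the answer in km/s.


r1 = 7483.8790 km = 7.483879e+06 m
r2 = 20617.3080 km = 2.0617308e+07 m
dv1 = sqrt(mu/r1)*(sqrt(2*r2/(r1+r2)) - 1) = 1542.4170 m/s
dv2 = sqrt(mu/r2)*(1 - sqrt(2*r1/(r1+r2))) = 1187.9690 m/s
total dv = |dv1| + |dv2| = 1542.4170 + 1187.9690 = 2730.3860 m/s = 2.7304 km/s

2.7304 km/s


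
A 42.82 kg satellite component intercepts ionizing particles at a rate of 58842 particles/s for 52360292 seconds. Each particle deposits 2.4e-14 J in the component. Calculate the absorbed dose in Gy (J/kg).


Total energy deposited = rate * time * E_per
  = 58842 * 52360292 * 2.4e-14 = 0.07394362 J
Dose = E_total / mass = 0.07394362 / 42.82
Dose = 0.001726848 Gy

0.0017 Gy


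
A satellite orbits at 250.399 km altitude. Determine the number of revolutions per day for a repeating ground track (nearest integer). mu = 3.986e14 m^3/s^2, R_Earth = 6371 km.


r = 6.621399e+06 m
T = 2*pi*sqrt(r^3/mu) = 5362.1117 s = 89.3685 min
revs/day = 1440 / 89.3685 = 16.1131
Rounded: 16 revolutions per day

16 revolutions per day


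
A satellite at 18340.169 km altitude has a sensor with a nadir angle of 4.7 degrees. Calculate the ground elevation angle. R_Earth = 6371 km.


r = R_E + alt = 24711.1690 km
Law of sines in the satellite / Earth-center / ground-point triangle:
  sin(nadir)/R_E = sin(90 + el)/r  =>  cos(el) = (r/R_E)*sin(nadir)
cos(el) = (24711.1690 / 6371.0000) * sin(4.7 deg) = 0.3178145
el = arccos(0.3178145) = 71.4692 deg
(Earth-central angle = 90 - nadir - el = 13.8308 deg)

71.4692 degrees


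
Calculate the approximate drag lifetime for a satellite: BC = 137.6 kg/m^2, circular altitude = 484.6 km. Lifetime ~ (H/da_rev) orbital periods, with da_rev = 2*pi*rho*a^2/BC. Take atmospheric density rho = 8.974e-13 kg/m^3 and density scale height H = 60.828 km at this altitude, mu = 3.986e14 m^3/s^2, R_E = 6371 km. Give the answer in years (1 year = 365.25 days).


a = R_E + alt = 6855.6000 km = 6.8556e+06 m
da_rev = 2*pi*rho*a^2/BC = 2*pi*8.974e-13*(6.8556e+06)^2/137.6 = 1.925921 m per revolution
N = H/da_rev = 60828.0000 m / 1.925921 m = 31583.8521 revolutions
P = 2*pi*sqrt(a^3/mu) = 5649.1021 s
lifetime = N*P = 31583.8521 * 5649.1021 = 1.7842041e+08 s = 2065.0510 days
years = 2065.0510 / 365.25 = 5.6538 years

5.6538 years


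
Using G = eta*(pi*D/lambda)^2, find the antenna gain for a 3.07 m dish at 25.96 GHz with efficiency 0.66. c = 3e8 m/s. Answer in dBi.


lambda = c/f = 3e8 / 2.596e+10 = 0.01155624 m
G = eta*(pi*D/lambda)^2 = 0.66*(pi*3.07/0.01155624)^2
G = 459713.5436 (linear)
G = 10*log10(459713.5436) = 56.6249 dBi

56.6249 dBi


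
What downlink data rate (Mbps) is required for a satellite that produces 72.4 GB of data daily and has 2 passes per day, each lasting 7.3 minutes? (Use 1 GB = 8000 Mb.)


total contact time = 2 * 7.3 * 60 = 876.0000 s
data = 72.4 GB = 579200.0000 Mb
rate = 579200.0000 / 876.0000 = 661.1872 Mbps

661.1872 Mbps


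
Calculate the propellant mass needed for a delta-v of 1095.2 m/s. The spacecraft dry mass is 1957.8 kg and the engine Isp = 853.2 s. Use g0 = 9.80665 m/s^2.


ve = Isp * g0 = 853.2 * 9.80665 = 8367.033780 m/s
mass ratio = exp(dv/ve) = exp(1095.2/8367.033780) = 1.13984770
m_prop = m_dry * (mr - 1) = 1957.8 * (1.13984770 - 1)
m_prop = 273.7938 kg

273.7938 kg


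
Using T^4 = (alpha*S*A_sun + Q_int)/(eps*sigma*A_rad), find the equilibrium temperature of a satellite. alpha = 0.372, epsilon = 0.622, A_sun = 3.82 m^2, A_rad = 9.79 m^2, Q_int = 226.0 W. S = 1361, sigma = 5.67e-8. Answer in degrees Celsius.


Numerator = alpha*S*A_sun + Q_int = 0.372*1361*3.82 + 226.0 = 2160.0354 W
Denominator = eps*sigma*A_rad = 0.622*5.67e-8*9.79 = 3.4526785e-07 W/K^4
T^4 = 6.2561153e+09 K^4
T = 281.2394 K = 8.0894 C

8.0894 degrees Celsius


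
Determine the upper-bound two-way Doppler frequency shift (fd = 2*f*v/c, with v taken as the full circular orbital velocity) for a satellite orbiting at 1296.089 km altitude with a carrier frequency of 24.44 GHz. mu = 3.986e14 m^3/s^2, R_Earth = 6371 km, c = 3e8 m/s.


r = 7.667089e+06 m
v = sqrt(mu/r) = 7210.3010 m/s (worst-case radial velocity)
f = 24.44 GHz = 2.444e+10 Hz
fd = 2*f*v/c = 2*2.444e+10*7210.3010/3.0e+08
fd = 1.1747984e+06 Hz

1.1748e+06 Hz


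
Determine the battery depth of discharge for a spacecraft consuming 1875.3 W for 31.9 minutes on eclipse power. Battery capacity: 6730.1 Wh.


E_used = P * t / 60 = 1875.3 * 31.9 / 60 = 997.0345 Wh
DOD = E_used / E_total * 100 = 997.0345 / 6730.1 * 100
DOD = 14.8146 %

14.8146 %


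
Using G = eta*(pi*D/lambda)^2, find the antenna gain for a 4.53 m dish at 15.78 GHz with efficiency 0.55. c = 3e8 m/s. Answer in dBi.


lambda = c/f = 3e8 / 1.578e+10 = 0.01901141 m
G = eta*(pi*D/lambda)^2 = 0.55*(pi*4.53/0.01901141)^2
G = 308198.3627 (linear)
G = 10*log10(308198.3627) = 54.8883 dBi

54.8883 dBi


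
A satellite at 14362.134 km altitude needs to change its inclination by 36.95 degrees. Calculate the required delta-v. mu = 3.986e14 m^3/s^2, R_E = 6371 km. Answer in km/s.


r = 20733.1340 km = 2.0733134e+07 m
V = sqrt(mu/r) = 4384.6625 m/s
di = 36.95 deg = 0.6448992 rad
dV = 2*V*sin(di/2) = 2*4384.6625*sin(0.3224496)
dV = 2778.9188 m/s = 2.7789 km/s

2.7789 km/s


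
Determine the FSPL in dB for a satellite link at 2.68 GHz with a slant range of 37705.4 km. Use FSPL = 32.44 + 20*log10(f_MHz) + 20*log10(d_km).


f = 2.68 GHz = 2680.0000 MHz
d = 37705.4 km
FSPL = 32.44 + 20*log10(2680.0000) + 20*log10(37705.4)
FSPL = 32.44 + 68.5627 + 91.5281
FSPL = 192.5308 dB

192.5308 dB


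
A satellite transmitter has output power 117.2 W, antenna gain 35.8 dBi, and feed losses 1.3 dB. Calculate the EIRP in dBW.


Pt = 117.2 W = 20.6893 dBW
EIRP = Pt_dBW + Gt - losses = 20.6893 + 35.8 - 1.3 = 55.1893 dBW

55.1893 dBW


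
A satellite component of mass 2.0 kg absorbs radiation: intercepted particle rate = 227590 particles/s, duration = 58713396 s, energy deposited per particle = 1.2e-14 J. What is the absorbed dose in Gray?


Total energy deposited = rate * time * E_per
  = 227590 * 58713396 * 1.2e-14 = 0.160351 J
Dose = E_total / mass = 0.160351 / 2.0
Dose = 0.08017549 Gy

0.0802 Gy


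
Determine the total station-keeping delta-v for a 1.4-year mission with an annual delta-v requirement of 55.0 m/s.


dV = rate * years = 55.0 * 1.4
dV = 77.0000 m/s

77.0000 m/s


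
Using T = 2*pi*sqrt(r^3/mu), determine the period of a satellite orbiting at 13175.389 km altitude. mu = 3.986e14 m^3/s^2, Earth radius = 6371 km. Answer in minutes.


r = 19546.3890 km = 1.9546389e+07 m
T = 2*pi*sqrt(r^3/mu) = 2*pi*sqrt(7.4679192e+21 / 3.986e14)
T = 27196.3754 s = 453.2729 min

453.2729 minutes


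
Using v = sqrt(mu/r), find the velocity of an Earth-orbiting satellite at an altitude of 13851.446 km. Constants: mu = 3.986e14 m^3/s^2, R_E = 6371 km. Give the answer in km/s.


r = R_E + alt = 6371.0 + 13851.446 = 20222.4460 km = 2.0222446e+07 m
v = sqrt(mu/r) = sqrt(3.986e14 / 2.0222446e+07) = 4439.6814 m/s = 4.4397 km/s

4.4397 km/s


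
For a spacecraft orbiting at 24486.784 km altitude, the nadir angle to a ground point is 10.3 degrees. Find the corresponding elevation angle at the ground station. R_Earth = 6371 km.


r = R_E + alt = 30857.7840 km
Law of sines in the satellite / Earth-center / ground-point triangle:
  sin(nadir)/R_E = sin(90 + el)/r  =>  cos(el) = (r/R_E)*sin(nadir)
cos(el) = (30857.7840 / 6371.0000) * sin(10.3 deg) = 0.8660242
el = arccos(0.8660242) = 30.0001 deg
(Earth-central angle = 90 - nadir - el = 49.6999 deg)

30.0001 degrees


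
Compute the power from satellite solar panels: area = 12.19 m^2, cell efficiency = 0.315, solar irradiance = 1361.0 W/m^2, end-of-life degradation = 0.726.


P = area * eta * S * degradation
P = 12.19 * 0.315 * 1361.0 * 0.726
P = 3794.1020 W

3794.1020 W


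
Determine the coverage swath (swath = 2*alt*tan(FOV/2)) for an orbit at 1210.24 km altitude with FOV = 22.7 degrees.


FOV = 22.7 deg = 0.3961897 rad
swath = 2 * alt * tan(FOV/2) = 2 * 1210.24 * tan(0.1980949)
swath = 2 * 1210.24 * 0.2007274
swath = 485.8566 km

485.8566 km


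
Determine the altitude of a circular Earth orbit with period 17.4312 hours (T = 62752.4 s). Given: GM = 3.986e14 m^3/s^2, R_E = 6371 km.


T = 62752.4 s
r = (mu*T^2/(4*pi^2))^(1/3) = (3.986e14 * 62752.4^2 / (4*pi^2))^(1/3)
r = 3.4130769e+07 m = 34130.7695 km
alt = r - R_E = 34130.7695 - 6371 = 27759.7695 km

27759.7695 km


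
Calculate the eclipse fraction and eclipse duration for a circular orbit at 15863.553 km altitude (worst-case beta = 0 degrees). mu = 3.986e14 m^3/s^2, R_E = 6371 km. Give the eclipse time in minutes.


r = 22234.5530 km
T = 549.9239 min
Eclipse fraction = arcsin(R_E/r)/pi = arcsin(6371.0000/22234.5530)/pi
= arcsin(0.286536)/pi = 0.09250381
Eclipse duration = 0.09250381 * 549.9239 = 50.8701 min

50.8701 minutes


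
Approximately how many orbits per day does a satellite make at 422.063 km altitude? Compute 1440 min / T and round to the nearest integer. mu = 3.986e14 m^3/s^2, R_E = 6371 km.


r = 6.793063e+06 m
T = 2*pi*sqrt(r^3/mu) = 5571.9817 s = 92.8664 min
revs/day = 1440 / 92.8664 = 15.5062
Rounded: 16 revolutions per day

16 revolutions per day


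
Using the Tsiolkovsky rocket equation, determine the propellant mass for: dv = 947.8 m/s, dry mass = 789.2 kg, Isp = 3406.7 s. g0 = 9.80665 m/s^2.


ve = Isp * g0 = 3406.7 * 9.80665 = 33408.314555 m/s
mass ratio = exp(dv/ve) = exp(947.8/33408.314555) = 1.02877645
m_prop = m_dry * (mr - 1) = 789.2 * (1.02877645 - 1)
m_prop = 22.7104 kg

22.7104 kg


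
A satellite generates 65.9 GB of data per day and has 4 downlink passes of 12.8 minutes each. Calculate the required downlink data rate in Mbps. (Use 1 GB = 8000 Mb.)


total contact time = 4 * 12.8 * 60 = 3072.0000 s
data = 65.9 GB = 527200.0000 Mb
rate = 527200.0000 / 3072.0000 = 171.6146 Mbps

171.6146 Mbps


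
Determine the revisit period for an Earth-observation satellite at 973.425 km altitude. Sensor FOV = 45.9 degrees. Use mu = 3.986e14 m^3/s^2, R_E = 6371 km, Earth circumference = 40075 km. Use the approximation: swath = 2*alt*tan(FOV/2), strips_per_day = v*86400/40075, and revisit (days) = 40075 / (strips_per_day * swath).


swath = 2*973.425*tan(0.4005531) = 824.3845 km
v = sqrt(mu/r) = 7366.9843 m/s = 7.3670 km/s
strips/day = v*86400/40075 = 7.3670*86400/40075 = 15.8829
coverage/day = strips * swath = 15.8829 * 824.3845 = 13093.6209 km
revisit = 40075 / 13093.6209 = 3.0607 days

3.0607 days


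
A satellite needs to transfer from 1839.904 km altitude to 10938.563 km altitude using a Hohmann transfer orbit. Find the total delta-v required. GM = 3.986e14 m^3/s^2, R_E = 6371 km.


r1 = 8210.9040 km = 8.210904e+06 m
r2 = 17309.5630 km = 1.7309563e+07 m
dv1 = sqrt(mu/r1)*(sqrt(2*r2/(r1+r2)) - 1) = 1147.5309 m/s
dv2 = sqrt(mu/r2)*(1 - sqrt(2*r1/(r1+r2))) = 949.3333 m/s
total dv = |dv1| + |dv2| = 1147.5309 + 949.3333 = 2096.8642 m/s = 2.0969 km/s

2.0969 km/s


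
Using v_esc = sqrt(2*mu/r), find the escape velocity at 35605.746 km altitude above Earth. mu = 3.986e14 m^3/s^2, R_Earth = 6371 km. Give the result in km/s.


r = 6371.0 + 35605.746 = 41976.7460 km = 4.1976746e+07 m
v_esc = sqrt(2*mu/r) = sqrt(2*3.986e14 / 4.1976746e+07)
v_esc = 4357.9201 m/s = 4.3579 km/s

4.3579 km/s


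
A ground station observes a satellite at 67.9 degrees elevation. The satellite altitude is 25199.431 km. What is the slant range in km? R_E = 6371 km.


h = 25199.431 km, el = 67.9 deg
d = -R_E*sin(el) + sqrt((R_E*sin(el))^2 + 2*R_E*h + h^2)
d = -6371.0000*sin(1.1851) + sqrt((6371.0000*0.9265286)^2 + 2*6371.0000*25199.431 + 25199.431^2)
d = 25576.3946 km

25576.3946 km


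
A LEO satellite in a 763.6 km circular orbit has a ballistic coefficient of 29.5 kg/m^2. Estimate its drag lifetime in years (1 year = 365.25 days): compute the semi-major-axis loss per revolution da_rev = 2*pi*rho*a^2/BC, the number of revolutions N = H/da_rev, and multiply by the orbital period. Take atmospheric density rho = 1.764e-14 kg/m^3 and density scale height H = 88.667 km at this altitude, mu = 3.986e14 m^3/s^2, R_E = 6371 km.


a = R_E + alt = 7134.6000 km = 7.1346e+06 m
da_rev = 2*pi*rho*a^2/BC = 2*pi*1.764e-14*(7.1346e+06)^2/29.5 = 0.191247467 m per revolution
N = H/da_rev = 88667.0000 m / 0.191247467 m = 463624.4407 revolutions
P = 2*pi*sqrt(a^3/mu) = 5997.4366 s
lifetime = N*P = 463624.4407 * 5997.4366 = 2.7805582e+09 s = 32182.3864 days
years = 32182.3864 / 365.25 = 88.1106 years

88.1106 years


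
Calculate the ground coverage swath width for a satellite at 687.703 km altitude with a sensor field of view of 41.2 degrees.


FOV = 41.2 deg = 0.7190757 rad
swath = 2 * alt * tan(FOV/2) = 2 * 687.703 * tan(0.3595378)
swath = 2 * 687.703 * 0.3758753
swath = 516.9811 km

516.9811 km


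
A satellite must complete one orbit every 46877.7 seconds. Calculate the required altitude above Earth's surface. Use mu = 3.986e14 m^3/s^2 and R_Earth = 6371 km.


T = 46877.7 s
r = (mu*T^2/(4*pi^2))^(1/3) = (3.986e14 * 46877.7^2 / (4*pi^2))^(1/3)
r = 2.809981e+07 m = 28099.8100 km
alt = r - R_E = 28099.8100 - 6371 = 21728.8100 km

21728.8100 km


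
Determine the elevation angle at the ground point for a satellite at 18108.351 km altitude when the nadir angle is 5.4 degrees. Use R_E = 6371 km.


r = R_E + alt = 24479.3510 km
Law of sines in the satellite / Earth-center / ground-point triangle:
  sin(nadir)/R_E = sin(90 + el)/r  =>  cos(el) = (r/R_E)*sin(nadir)
cos(el) = (24479.3510 / 6371.0000) * sin(5.4 deg) = 0.3615932
el = arccos(0.3615932) = 68.8019 deg
(Earth-central angle = 90 - nadir - el = 15.7981 deg)

68.8019 degrees


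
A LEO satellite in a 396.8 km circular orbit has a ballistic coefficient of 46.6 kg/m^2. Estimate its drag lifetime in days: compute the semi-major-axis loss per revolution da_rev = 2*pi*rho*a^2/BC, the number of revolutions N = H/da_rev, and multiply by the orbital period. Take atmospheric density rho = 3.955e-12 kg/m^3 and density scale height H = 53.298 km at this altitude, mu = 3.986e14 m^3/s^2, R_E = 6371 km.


a = R_E + alt = 6767.8000 km = 6.7678e+06 m
da_rev = 2*pi*rho*a^2/BC = 2*pi*3.955e-12*(6.7678e+06)^2/46.6 = 24.425051 m per revolution
N = H/da_rev = 53298.0000 m / 24.425051 m = 2182.1040 revolutions
P = 2*pi*sqrt(a^3/mu) = 5540.9279 s
lifetime = N*P = 2182.1040 * 5540.9279 = 1.2090881e+07 s = 139.9407 days

139.9407 days


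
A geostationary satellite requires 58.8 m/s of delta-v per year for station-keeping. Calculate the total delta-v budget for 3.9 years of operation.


dV = rate * years = 58.8 * 3.9
dV = 229.3200 m/s

229.3200 m/s


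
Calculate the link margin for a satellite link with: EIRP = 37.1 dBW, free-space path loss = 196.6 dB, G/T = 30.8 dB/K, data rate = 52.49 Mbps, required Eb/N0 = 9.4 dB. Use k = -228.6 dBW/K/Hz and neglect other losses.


C/N0 = EIRP - FSPL + G/T - k = 37.1 - 196.6 + 30.8 - (-228.6)
C/N0 = 99.9000 dB-Hz
R_b = 52.49 Mbps = 5.249e+07 bps -> 10*log10(R_b) = 77.2008 dB-Hz
Eb/N0 = C/N0 - 10*log10(R_b) = 99.9000 - 77.2008 = 22.6992 dB
Margin = Eb/N0 - Eb/N0_req = 22.6992 - 9.4 = 13.2992 dB (link closes)

13.2992 dB


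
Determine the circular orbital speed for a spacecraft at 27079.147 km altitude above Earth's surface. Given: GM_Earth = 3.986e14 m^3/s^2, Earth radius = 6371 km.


r = R_E + alt = 6371.0 + 27079.147 = 33450.1470 km = 3.3450147e+07 m
v = sqrt(mu/r) = sqrt(3.986e14 / 3.3450147e+07) = 3451.9908 m/s = 3.4520 km/s

3.4520 km/s


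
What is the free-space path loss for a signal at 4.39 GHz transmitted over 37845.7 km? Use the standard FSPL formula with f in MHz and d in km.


f = 4.39 GHz = 4390.0000 MHz
d = 37845.7 km
FSPL = 32.44 + 20*log10(4390.0000) + 20*log10(37845.7)
FSPL = 32.44 + 72.8493 + 91.5603
FSPL = 196.8496 dB

196.8496 dB


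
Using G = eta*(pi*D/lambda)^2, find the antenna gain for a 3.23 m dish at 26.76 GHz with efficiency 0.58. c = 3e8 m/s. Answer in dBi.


lambda = c/f = 3e8 / 2.676e+10 = 0.01121076 m
G = eta*(pi*D/lambda)^2 = 0.58*(pi*3.23/0.01121076)^2
G = 475184.7477 (linear)
G = 10*log10(475184.7477) = 56.7686 dBi

56.7686 dBi


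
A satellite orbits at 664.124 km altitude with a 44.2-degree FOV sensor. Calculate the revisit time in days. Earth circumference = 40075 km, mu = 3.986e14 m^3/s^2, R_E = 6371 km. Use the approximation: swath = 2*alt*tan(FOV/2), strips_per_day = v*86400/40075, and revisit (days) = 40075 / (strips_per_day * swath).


swath = 2*664.124*tan(0.3857178) = 539.3456 km
v = sqrt(mu/r) = 7527.1881 m/s = 7.5272 km/s
strips/day = v*86400/40075 = 7.5272*86400/40075 = 16.2283
coverage/day = strips * swath = 16.2283 * 539.3456 = 8752.6610 km
revisit = 40075 / 8752.6610 = 4.5786 days

4.5786 days


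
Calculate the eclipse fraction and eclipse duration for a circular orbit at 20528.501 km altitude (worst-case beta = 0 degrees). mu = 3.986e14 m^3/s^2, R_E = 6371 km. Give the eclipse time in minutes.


r = 26899.5010 km
T = 731.7729 min
Eclipse fraction = arcsin(R_E/r)/pi = arcsin(6371.0000/26899.5010)/pi
= arcsin(0.2368445)/pi = 0.07611321
Eclipse duration = 0.07611321 * 731.7729 = 55.6976 min

55.6976 minutes


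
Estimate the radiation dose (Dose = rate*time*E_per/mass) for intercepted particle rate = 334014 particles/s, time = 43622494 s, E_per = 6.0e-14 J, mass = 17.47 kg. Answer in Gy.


Total energy deposited = rate * time * E_per
  = 334014 * 43622494 * 6.0e-14 = 0.8742314 J
Dose = E_total / mass = 0.8742314 / 17.47
Dose = 0.05004187 Gy

0.0500 Gy
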